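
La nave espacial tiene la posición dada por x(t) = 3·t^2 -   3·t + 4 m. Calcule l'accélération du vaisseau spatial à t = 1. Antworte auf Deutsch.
Um dies zu lösen, müssen wir 2 Ableitungen unserer Gleichung für die Position x(t) = 3·t^2 - 3·t + 4 nehmen. Die Ableitung von der Position ergibt die Geschwindigkeit: v(t) = 6·t - 3. Mit d/dt von v(t) finden wir a(t) = 6. Mit a(t) = 6 und Einsetzen von t = 1, finden wir a = 6.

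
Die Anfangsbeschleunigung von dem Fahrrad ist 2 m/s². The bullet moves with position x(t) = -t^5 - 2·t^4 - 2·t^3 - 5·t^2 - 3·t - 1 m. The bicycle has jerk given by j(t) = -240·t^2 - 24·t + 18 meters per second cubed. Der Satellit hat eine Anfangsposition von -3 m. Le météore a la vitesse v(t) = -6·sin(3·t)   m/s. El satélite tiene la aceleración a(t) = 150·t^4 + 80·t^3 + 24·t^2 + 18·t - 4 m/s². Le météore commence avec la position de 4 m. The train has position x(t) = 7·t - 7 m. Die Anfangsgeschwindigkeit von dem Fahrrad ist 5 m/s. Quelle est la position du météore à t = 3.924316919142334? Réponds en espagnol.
Para resolver esto, necesitamos tomar 1 integral de nuestra ecuación de la velocidad v(t) = -6·sin(3·t). La antiderivada de la velocidad, con x(0) = 4, da la posición: x(t) = 2·cos(3·t) + 2. Usando x(t) = 2·cos(3·t) + 2 y sustituyendo t = 3.924316919142334, encontramos x = 3.40282379588955.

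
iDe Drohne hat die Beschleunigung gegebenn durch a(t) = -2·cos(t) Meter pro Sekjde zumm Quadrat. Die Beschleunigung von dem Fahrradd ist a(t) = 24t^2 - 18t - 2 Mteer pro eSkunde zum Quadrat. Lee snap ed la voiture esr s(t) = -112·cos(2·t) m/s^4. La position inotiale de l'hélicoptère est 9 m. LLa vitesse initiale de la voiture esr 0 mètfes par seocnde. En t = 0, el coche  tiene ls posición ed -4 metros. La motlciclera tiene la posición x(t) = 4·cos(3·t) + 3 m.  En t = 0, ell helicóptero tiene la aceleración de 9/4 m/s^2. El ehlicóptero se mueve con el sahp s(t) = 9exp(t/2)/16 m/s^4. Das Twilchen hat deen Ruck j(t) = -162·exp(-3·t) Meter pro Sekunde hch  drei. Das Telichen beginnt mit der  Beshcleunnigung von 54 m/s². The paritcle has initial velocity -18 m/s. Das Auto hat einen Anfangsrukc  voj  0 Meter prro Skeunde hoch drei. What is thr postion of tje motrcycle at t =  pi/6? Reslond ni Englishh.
From the given position equation x(t) = 4·cos(3·t) + 3, we substitute t = pi/6 to get x = 3.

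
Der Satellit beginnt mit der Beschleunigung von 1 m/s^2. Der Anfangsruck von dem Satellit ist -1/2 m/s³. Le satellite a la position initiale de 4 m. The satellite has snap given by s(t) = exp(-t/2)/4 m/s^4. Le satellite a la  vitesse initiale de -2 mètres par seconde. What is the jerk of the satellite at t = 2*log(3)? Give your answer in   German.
Wir müssen die Stammfunktion unserer Gleichung für den Snap s(t) = exp(-t/2)/4 1-mal finden. Durch Integration von dem Snap und Verwendung der Anfangsbedingung j(0) = -1/2, erhalten wir j(t) = -exp(-t/2)/2. Mit j(t) = -exp(-t/2)/2 und Einsetzen von t = 2*log(3), finden wir j = -1/6.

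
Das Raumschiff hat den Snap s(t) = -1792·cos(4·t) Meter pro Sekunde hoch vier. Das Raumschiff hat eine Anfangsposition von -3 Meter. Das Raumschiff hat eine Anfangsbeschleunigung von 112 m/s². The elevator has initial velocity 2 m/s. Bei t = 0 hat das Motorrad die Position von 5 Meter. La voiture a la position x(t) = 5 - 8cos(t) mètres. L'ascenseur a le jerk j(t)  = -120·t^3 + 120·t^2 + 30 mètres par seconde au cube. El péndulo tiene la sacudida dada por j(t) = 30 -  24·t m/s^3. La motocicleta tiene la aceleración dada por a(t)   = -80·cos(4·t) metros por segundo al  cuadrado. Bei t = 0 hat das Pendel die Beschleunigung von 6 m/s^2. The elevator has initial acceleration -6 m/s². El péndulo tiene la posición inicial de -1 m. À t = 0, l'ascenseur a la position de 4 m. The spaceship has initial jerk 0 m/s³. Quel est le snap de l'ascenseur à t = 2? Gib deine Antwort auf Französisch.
Nous devons dériver notre équation du jerk j(t) = -120·t^3 + 120·t^2 + 30 1 fois. La dérivée du jerk donne le snap: s(t) = -360·t^2 + 240·t. Nous avons le snap s(t) = -360·t^2 + 240·t. En substituant t = 2: s(2) = -960.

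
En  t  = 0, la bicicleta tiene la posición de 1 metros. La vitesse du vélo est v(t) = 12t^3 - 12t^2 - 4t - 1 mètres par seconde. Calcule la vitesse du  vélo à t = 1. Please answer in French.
En utilisant v(t) = 12·t^3 - 12·t^2 - 4·t - 1 et en substituant t = 1, nous trouvons v = -5.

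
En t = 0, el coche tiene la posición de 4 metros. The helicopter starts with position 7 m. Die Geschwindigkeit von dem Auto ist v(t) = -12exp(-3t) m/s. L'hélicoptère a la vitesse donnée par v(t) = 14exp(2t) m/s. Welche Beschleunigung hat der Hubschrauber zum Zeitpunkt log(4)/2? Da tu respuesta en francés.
En partant de la vitesse v(t) = 14·exp(2·t), nous prenons 1 dérivée. La dérivée de la vitesse donne l'accélération: a(t) = 28·exp(2·t). De l'équation de l'accélération a(t) = 28·exp(2·t), nous substituons t = log(4)/2 pour obtenir a = 112.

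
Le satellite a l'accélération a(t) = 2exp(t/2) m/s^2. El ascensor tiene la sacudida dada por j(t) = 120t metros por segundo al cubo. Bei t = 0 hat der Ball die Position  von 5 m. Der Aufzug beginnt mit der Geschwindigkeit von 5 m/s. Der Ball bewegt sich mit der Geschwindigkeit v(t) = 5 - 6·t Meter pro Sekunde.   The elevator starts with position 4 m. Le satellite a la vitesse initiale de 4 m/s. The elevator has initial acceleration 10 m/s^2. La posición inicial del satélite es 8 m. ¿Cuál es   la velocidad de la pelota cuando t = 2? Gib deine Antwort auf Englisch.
From the given velocity equation v(t) = 5 - 6·t, we substitute t = 2 to get v = -7.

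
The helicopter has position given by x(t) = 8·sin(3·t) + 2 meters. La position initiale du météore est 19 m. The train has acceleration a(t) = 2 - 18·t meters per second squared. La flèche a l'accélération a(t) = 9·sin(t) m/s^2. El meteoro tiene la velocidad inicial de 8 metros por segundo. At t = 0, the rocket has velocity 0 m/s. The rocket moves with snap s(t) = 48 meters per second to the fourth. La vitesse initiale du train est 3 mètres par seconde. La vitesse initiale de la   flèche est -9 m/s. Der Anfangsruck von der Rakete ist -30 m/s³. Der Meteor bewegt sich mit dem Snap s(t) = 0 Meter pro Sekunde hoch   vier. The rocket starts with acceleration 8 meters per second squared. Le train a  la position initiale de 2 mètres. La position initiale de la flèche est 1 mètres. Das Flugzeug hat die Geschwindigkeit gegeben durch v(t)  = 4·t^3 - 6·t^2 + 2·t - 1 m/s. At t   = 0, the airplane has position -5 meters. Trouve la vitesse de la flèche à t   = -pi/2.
En partant de l'accélération a(t) = 9·sin(t), nous prenons 1 primitive. En intégrant l'accélération et en utilisant la condition initiale v(0) = -9, nous obtenons v(t) = -9·cos(t). Nous avons la vitesse v(t) = -9·cos(t). En substituant t = -pi/2: v(-pi/2) = 0.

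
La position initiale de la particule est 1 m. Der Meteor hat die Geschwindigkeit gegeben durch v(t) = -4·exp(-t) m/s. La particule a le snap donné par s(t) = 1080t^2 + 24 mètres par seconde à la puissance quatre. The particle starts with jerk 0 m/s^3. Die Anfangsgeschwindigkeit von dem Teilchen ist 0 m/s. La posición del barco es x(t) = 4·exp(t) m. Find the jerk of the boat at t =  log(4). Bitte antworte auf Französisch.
Pour résoudre ceci, nous devons prendre 3 dérivées de notre équation de la position x(t) = 4·exp(t). La dérivée de la position donne la vitesse: v(t) = 4·exp(t). En dérivant la vitesse, nous obtenons l'accélération: a(t) = 4·exp(t). En prenant d/dt de a(t), nous trouvons j(t) = 4·exp(t). De l'équation du jerk j(t) = 4·exp(t), nous substituons t = log(4) pour obtenir j = 16.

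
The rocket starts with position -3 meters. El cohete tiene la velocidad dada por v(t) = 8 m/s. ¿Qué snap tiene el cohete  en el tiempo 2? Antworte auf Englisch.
To solve this, we need to take 3 derivatives of our velocity equation v(t) = 8. The derivative of velocity gives acceleration: a(t) = 0. The derivative of acceleration gives jerk: j(t) = 0. Differentiating jerk, we get snap: s(t) = 0. Using s(t) = 0 and substituting t = 2, we find s = 0.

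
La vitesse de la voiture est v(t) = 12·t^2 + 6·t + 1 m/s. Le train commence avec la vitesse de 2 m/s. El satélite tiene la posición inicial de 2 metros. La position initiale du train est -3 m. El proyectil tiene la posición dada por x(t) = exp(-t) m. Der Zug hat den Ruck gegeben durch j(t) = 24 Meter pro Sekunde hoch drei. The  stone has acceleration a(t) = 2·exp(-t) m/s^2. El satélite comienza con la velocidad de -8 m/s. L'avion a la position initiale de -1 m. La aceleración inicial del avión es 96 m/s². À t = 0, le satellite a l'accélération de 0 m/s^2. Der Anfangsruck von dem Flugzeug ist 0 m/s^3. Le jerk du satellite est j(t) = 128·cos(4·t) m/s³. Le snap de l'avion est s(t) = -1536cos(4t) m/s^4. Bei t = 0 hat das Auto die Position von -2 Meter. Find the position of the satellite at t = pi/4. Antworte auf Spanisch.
Para resolver esto, necesitamos tomar 3 antiderivadas de nuestra ecuación de la sacudida j(t) = 128·cos(4·t). Tomando ∫j(t)dt y aplicando a(0) = 0, encontramos a(t) = 32·sin(4·t). Tomando ∫a(t)dt y aplicando v(0) = -8, encontramos v(t) = -8·cos(4·t). La antiderivada de la velocidad, con x(0) = 2, da la posición: x(t) = 2 - 2·sin(4·t). Tenemos la posición x(t) = 2 - 2·sin(4·t). Sustituyendo t = pi/4: x(pi/4) = 2.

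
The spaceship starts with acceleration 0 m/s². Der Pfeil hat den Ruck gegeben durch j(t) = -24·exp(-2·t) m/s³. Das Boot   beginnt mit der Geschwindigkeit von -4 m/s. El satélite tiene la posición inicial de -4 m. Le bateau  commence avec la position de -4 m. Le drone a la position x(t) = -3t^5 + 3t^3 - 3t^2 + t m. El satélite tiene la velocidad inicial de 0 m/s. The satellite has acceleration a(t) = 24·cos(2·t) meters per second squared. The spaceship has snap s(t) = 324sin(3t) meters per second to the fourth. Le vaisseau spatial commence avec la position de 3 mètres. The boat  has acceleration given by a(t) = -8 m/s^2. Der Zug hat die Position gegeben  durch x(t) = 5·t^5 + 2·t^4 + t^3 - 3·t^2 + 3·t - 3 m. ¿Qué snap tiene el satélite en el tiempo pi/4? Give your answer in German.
Ausgehend von der Beschleunigung a(t) = 24·cos(2·t), nehmen wir 2 Ableitungen. Die Ableitung von der Beschleunigung ergibt den Ruck: j(t) = -48·sin(2·t). Die Ableitung von dem Ruck ergibt den Snap: s(t) = -96·cos(2·t). Aus der Gleichung für den Snap s(t) = -96·cos(2·t), setzen wir t = pi/4 ein und erhalten s = 0.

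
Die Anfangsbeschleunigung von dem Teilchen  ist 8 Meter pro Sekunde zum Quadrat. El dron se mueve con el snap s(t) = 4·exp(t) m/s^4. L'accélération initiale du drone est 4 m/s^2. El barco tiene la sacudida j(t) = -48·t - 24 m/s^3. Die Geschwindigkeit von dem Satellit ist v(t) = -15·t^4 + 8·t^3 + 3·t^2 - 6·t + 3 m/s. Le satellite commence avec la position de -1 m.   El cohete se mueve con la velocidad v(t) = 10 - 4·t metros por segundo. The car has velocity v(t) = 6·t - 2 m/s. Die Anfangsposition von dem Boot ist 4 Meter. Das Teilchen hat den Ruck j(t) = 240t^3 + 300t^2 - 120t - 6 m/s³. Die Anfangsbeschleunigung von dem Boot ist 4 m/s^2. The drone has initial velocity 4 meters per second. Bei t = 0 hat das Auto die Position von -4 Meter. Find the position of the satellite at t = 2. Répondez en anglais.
We need to integrate our velocity equation v(t) = -15·t^4 + 8·t^3 + 3·t^2 - 6·t + 3 1 time. Taking ∫v(t)dt and applying x(0) = -1, we find x(t) = -3·t^5 + 2·t^4 + t^3 - 3·t^2 + 3·t - 1. Using x(t) = -3·t^5 + 2·t^4 + t^3 - 3·t^2 + 3·t - 1 and substituting t = 2, we find x = -63.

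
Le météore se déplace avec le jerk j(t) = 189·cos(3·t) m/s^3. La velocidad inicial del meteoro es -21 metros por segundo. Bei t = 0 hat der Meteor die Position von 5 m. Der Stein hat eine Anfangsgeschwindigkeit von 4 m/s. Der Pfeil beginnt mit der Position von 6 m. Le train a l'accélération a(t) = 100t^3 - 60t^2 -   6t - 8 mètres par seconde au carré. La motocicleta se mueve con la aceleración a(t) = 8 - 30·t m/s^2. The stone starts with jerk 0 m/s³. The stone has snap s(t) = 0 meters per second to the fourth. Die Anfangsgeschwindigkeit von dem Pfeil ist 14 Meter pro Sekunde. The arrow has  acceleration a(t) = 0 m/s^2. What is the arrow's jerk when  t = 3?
We must differentiate our acceleration equation a(t) = 0 1 time. The derivative of acceleration gives jerk: j(t) = 0. Using j(t) = 0 and substituting t = 3, we find j = 0.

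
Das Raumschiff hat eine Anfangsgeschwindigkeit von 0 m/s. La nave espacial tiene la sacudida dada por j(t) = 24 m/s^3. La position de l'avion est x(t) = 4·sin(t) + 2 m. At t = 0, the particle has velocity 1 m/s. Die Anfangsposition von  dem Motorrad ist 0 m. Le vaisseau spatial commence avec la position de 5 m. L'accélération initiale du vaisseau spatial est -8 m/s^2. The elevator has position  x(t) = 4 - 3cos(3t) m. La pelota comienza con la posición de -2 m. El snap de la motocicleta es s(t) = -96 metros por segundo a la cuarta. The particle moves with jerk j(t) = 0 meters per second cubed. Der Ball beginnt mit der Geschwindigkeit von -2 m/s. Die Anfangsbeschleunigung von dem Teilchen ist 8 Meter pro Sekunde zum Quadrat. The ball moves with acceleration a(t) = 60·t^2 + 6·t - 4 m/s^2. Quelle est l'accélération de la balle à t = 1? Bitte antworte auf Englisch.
We have acceleration a(t) = 60·t^2 + 6·t - 4. Substituting t = 1: a(1) = 62.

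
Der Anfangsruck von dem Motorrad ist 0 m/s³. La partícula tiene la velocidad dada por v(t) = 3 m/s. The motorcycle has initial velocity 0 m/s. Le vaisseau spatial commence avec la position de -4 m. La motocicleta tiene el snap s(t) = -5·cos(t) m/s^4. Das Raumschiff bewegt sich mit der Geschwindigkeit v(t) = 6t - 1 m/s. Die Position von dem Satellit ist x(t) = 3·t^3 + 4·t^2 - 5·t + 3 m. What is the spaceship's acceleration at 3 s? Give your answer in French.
Nous devons dériver notre équation de la vitesse v(t) = 6·t - 1 1 fois. La dérivée de la vitesse donne l'accélération: a(t) = 6. De l'équation de l'accélération a(t) = 6, nous substituons t = 3 pour obtenir a = 6.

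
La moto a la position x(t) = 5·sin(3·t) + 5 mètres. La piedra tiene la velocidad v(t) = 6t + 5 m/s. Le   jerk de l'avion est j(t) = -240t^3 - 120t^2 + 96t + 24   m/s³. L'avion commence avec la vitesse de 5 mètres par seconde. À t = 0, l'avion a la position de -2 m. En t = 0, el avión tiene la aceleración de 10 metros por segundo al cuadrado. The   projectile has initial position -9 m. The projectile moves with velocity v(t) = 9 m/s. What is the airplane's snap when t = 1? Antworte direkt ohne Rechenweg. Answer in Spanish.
s(1) = -864.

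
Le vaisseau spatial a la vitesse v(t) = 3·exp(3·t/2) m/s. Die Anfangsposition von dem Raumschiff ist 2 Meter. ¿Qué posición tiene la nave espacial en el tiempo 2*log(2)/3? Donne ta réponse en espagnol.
Partiendo de la velocidad v(t) = 3·exp(3·t/2), tomamos 1 antiderivada. La antiderivada de la velocidad es la posición. Usando x(0) = 2, obtenemos x(t) = 2·exp(3·t/2). Tenemos la posición x(t) = 2·exp(3·t/2). Sustituyendo t = 2*log(2)/3: x(2*log(2)/3) = 4.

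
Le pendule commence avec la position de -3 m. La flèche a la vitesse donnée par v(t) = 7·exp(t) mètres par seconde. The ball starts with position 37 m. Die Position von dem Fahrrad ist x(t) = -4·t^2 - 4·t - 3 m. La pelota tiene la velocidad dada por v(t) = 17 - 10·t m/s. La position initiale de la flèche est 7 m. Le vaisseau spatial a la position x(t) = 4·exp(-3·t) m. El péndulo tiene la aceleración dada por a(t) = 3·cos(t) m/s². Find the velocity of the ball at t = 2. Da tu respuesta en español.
De la ecuación de la velocidad v(t) = 17 - 10·t, sustituimos t = 2 para obtener v = -3.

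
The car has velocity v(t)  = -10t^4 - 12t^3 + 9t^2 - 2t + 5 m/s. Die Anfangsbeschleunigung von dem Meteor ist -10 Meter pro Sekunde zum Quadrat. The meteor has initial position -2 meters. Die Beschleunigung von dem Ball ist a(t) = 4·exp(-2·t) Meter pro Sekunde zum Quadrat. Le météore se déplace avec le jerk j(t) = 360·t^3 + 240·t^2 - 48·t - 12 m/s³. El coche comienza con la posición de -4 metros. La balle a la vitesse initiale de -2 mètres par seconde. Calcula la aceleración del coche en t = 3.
Partiendo de la velocidad v(t) = -10·t^4 - 12·t^3 + 9·t^2 - 2·t + 5, tomamos 1 derivada. La derivada de la velocidad da la aceleración: a(t) = -40·t^3 - 36·t^2 + 18·t - 2. De la ecuación de la aceleración a(t) = -40·t^3 - 36·t^2 + 18·t - 2, sustituimos t = 3 para obtener a = -1352.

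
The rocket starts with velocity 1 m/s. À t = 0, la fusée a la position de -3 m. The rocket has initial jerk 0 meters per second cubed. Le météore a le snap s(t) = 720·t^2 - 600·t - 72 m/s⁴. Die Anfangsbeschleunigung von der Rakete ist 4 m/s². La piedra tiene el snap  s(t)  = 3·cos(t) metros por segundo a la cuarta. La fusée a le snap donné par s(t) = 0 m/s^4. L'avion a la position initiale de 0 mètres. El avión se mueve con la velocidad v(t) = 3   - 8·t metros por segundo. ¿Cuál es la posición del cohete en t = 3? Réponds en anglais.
We need to integrate our snap equation s(t) = 0 4 times. The antiderivative of snap is jerk. Using j(0) = 0, we get j(t) = 0. Integrating jerk and using the initial condition a(0) = 4, we get a(t) = 4. Integrating acceleration and using the initial condition v(0) = 1, we get v(t) = 4·t + 1. Finding the integral of v(t) and using x(0) = -3: x(t) = 2·t^2 + t - 3. From the given position equation x(t) = 2·t^2 + t - 3, we substitute t = 3 to get x = 18.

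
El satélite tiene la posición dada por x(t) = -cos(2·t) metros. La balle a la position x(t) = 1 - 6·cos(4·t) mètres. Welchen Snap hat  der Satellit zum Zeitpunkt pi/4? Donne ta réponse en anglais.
Starting from position x(t) = -cos(2·t), we take 4 derivatives. Taking d/dt of x(t), we find v(t) = 2·sin(2·t). Taking d/dt of v(t), we find a(t) = 4·cos(2·t). The derivative of acceleration gives jerk: j(t) = -8·sin(2·t). The derivative of jerk gives snap: s(t) = -16·cos(2·t). We have snap s(t) = -16·cos(2·t). Substituting t = pi/4: s(pi/4) = 0.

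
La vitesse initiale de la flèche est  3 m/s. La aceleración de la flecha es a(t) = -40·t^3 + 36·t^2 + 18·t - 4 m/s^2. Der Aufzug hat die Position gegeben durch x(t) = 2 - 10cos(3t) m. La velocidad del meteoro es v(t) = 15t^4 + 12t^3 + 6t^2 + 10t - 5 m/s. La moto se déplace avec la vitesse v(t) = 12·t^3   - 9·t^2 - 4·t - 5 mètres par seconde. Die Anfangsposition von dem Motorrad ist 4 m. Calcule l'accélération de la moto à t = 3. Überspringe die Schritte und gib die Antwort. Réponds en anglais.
The acceleration at t = 3 is a = 266.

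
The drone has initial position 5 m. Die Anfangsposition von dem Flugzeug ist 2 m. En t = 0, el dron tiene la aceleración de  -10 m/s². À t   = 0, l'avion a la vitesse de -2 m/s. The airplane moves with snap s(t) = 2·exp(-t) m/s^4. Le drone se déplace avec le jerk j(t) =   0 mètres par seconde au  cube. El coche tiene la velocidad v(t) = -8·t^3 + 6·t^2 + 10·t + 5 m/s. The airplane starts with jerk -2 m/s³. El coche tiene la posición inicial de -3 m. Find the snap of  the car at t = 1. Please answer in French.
En partant de la vitesse v(t) = -8·t^3 + 6·t^2 + 10·t + 5, nous prenons 3 dérivées. En prenant d/dt de v(t), nous trouvons a(t) = -24·t^2 + 12·t + 10. En dérivant l'accélération, nous obtenons le jerk: j(t) = 12 - 48·t. En dérivant le jerk, nous obtenons le snap: s(t) = -48. Nous avons le snap s(t) = -48. En substituant t = 1: s(1) = -48.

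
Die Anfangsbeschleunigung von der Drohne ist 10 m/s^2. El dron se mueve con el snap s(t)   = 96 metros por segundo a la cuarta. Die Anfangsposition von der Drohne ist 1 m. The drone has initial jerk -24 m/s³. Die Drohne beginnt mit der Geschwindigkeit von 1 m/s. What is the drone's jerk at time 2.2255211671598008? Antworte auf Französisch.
Nous devons trouver l'intégrale de notre équation du snap s(t) = 96 1 fois. L'intégrale du snap, avec j(0) = -24, donne le jerk: j(t) = 96·t - 24. De l'équation du jerk j(t) = 96·t - 24, nous substituons t = 2.2255211671598008 pour obtenir j = 189.650032047341.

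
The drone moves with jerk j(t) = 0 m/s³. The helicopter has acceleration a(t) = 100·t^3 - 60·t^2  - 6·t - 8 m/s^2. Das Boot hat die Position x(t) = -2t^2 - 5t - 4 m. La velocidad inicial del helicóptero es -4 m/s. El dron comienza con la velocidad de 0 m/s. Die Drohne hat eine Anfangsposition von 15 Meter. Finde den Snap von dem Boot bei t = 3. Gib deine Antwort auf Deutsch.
Ausgehend von der Position x(t) = -2·t^2 - 5·t - 4, nehmen wir 4 Ableitungen. Mit d/dt von x(t) finden wir v(t) = -4·t - 5. Die Ableitung von der Geschwindigkeit ergibt die Beschleunigung: a(t) = -4. Durch Ableiten von der Beschleunigung erhalten wir den Ruck: j(t) = 0. Die Ableitung von dem Ruck ergibt den Snap: s(t) = 0. Mit s(t) = 0 und Einsetzen von t = 3, finden wir s = 0.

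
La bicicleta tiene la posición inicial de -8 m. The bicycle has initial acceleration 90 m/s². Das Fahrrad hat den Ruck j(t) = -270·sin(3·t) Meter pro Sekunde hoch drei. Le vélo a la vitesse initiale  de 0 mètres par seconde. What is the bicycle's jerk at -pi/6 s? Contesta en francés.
Nous avons le jerk j(t) = -270·sin(3·t). En substituant t = -pi/6: j(-pi/6) = 270.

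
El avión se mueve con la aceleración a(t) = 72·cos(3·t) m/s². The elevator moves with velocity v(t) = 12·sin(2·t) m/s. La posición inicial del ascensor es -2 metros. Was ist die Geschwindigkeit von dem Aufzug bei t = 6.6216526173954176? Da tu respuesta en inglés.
From the given velocity equation v(t) = 12·sin(2·t), we substitute t = 6.6216526173954176 to get v = 7.51687821582659.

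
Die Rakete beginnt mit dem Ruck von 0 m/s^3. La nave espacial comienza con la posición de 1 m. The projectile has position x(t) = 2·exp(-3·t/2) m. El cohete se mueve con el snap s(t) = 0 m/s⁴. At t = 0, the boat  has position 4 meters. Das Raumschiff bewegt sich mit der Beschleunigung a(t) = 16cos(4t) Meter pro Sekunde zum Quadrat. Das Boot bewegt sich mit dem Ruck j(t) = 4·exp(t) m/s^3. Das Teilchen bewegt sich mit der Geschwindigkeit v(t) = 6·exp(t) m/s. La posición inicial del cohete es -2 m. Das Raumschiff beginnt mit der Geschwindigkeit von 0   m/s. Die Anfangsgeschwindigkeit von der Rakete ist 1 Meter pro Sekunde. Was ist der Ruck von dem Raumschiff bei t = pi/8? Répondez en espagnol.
Para resolver esto, necesitamos tomar 1 derivada de nuestra ecuación de la aceleración a(t) = 16·cos(4·t). Tomando d/dt de a(t), encontramos j(t) = -64·sin(4·t). De la ecuación de la sacudida j(t) = -64·sin(4·t), sustituimos t = pi/8 para obtener j = -64.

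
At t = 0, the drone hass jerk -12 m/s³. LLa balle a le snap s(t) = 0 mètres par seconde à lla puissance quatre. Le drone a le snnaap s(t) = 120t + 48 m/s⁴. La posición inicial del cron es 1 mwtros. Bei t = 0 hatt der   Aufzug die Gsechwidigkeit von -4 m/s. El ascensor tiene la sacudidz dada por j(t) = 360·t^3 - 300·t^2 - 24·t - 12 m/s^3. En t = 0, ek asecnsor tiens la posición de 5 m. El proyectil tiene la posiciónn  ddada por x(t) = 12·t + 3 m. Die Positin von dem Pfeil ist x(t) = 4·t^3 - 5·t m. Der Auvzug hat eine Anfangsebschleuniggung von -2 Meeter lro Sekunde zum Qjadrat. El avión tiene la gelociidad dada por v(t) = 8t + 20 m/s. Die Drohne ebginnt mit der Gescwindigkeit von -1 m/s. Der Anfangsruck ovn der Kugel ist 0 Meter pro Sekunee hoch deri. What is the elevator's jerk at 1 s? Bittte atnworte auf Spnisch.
Tenemos la sacudida j(t) = 360·t^3 - 300·t^2 - 24·t - 12. Sustituyendo t = 1: j(1) = 24.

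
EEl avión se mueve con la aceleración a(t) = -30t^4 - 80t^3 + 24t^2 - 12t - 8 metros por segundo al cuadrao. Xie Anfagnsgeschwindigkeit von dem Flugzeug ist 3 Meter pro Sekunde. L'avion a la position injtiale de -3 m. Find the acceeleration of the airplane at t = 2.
From the given acceleration equation a(t) = -30·t^4 - 80·t^3 + 24·t^2 - 12·t - 8, we substitute t = 2 to get a = -1056.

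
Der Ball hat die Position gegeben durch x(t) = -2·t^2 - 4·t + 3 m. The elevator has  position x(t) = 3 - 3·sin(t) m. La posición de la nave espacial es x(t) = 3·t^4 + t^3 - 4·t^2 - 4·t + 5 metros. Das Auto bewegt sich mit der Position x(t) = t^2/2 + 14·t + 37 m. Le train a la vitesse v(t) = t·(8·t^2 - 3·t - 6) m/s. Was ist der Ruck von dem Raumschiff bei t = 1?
Ausgehend von der Position x(t) = 3·t^4 + t^3 - 4·t^2 - 4·t + 5, nehmen wir 3 Ableitungen. Die Ableitung von der Position ergibt die Geschwindigkeit: v(t) = 12·t^3 + 3·t^2 - 8·t - 4. Mit d/dt von v(t) finden wir a(t) = 36·t^2 + 6·t - 8. Die Ableitung von der Beschleunigung ergibt den Ruck: j(t) = 72·t + 6. Aus der Gleichung für den Ruck j(t) = 72·t + 6, setzen wir t = 1 ein und erhalten j = 78.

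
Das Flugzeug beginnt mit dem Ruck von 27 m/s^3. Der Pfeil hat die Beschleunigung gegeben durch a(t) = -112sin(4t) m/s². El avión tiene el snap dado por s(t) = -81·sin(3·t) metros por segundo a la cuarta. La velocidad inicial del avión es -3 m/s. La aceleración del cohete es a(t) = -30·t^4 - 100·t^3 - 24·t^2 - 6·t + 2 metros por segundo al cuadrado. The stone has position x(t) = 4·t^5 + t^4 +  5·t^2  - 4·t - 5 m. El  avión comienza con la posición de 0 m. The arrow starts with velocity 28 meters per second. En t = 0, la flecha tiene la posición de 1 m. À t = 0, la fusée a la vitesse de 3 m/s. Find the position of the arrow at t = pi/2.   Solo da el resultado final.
x(pi/2) = 1.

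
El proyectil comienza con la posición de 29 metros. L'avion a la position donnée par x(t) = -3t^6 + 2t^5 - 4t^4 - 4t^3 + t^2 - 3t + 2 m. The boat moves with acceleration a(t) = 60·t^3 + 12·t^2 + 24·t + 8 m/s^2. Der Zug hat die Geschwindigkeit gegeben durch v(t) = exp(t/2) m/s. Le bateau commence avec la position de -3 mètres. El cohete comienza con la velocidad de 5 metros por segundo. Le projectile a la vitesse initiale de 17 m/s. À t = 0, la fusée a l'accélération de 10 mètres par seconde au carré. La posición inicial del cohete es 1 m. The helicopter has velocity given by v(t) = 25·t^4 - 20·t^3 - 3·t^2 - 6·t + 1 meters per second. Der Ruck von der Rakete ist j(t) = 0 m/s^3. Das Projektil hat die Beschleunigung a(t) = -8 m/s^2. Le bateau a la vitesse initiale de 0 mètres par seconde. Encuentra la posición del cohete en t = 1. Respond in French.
Nous devons intégrer notre équation du jerk j(t) = 0 3 fois. L'intégrale du jerk est l'accélération. En utilisant a(0) = 10, nous obtenons a(t) = 10. En intégrant l'accélération et en utilisant la condition initiale v(0) = 5, nous obtenons v(t) = 10·t + 5. En prenant ∫v(t)dt et en appliquant x(0) = 1, nous trouvons x(t) = 5·t^2 + 5·t + 1. En utilisant x(t) = 5·t^2 + 5·t + 1 et en substituant t = 1, nous trouvons x = 11.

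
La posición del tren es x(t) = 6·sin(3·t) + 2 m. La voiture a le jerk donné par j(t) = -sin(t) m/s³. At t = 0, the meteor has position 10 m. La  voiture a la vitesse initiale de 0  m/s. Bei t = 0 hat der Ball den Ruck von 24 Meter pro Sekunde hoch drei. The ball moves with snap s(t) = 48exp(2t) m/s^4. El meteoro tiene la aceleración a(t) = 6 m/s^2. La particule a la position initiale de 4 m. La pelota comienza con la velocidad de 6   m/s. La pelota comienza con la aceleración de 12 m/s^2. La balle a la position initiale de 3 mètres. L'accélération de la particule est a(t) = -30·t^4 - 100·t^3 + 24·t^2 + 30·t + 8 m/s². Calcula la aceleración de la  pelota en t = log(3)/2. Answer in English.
To find the answer, we compute 2 integrals of s(t) = 48·exp(2·t). Integrating snap and using the initial condition j(0) = 24, we get j(t) = 24·exp(2·t). Finding the integral of j(t) and using a(0) = 12: a(t) = 12·exp(2·t). Using a(t) = 12·exp(2·t) and substituting t = log(3)/2, we find a = 36.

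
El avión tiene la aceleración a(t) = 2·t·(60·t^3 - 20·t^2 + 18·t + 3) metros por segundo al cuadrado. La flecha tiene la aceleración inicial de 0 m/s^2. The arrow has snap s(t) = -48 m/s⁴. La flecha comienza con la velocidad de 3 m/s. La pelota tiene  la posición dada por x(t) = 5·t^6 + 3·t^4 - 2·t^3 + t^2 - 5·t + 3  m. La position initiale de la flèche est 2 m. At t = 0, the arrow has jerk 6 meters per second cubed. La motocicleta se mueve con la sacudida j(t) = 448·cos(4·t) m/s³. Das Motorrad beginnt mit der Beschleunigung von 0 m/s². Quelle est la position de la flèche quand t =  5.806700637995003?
Nous devons intégrer notre équation du snap s(t) = -48 4 fois. En prenant ∫s(t)dt et en appliquant j(0) = 6, nous trouvons j(t) = 6 - 48·t. La primitive du jerk est l'accélération. En utilisant a(0) = 0, nous obtenons a(t) = 6·t·(1 - 4·t). En intégrant l'accélération et en utilisant la condition initiale v(0) = 3, nous obtenons v(t) = -8·t^3 + 3·t^2 + 3. En intégrant la vitesse et en utilisant la condition initiale x(0) = 2, nous obtenons x(t) = -2·t^4 + t^3 + 3·t + 2. En utilisant x(t) = -2·t^4 + t^3 + 3·t + 2 et en substituant t = 5.806700637995003, nous trouvons x = -2058.56722581770.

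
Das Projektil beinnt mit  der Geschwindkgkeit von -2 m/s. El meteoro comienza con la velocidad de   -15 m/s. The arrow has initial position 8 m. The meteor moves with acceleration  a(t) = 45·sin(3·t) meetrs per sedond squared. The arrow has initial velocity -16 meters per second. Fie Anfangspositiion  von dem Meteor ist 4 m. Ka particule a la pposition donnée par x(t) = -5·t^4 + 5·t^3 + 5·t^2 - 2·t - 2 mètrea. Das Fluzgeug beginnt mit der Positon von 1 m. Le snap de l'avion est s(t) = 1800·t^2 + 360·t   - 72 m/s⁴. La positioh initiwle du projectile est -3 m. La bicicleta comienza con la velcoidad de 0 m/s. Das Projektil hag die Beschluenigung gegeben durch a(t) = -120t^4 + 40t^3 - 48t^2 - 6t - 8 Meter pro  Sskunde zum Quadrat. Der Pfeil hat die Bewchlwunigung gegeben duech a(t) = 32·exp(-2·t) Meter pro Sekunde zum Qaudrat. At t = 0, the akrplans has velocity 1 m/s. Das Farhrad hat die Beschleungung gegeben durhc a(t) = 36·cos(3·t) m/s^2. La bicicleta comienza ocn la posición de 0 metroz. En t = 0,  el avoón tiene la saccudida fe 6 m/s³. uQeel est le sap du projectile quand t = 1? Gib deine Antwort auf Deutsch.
Wir müssen unsere Gleichung für die Beschleunigung a(t) = -120·t^4 + 40·t^3 - 48·t^2 - 6·t - 8 2-mal ableiten. Mit d/dt von a(t) finden wir j(t) = -480·t^3 + 120·t^2 - 96·t - 6. Mit d/dt von j(t) finden wir s(t) = -1440·t^2 + 240·t - 96. Wir haben den Snap s(t) = -1440·t^2 + 240·t - 96. Durch Einsetzen von t = 1: s(1) = -1296.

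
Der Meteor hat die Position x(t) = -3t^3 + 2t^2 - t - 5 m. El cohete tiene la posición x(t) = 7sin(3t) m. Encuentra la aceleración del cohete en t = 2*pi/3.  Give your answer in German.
Um dies zu lösen, müssen wir 2 Ableitungen unserer Gleichung für die Position x(t) = 7·sin(3·t) nehmen. Mit d/dt von x(t) finden wir v(t) = 21·cos(3·t). Mit d/dt von v(t) finden wir a(t) = -63·sin(3·t). Wir haben die Beschleunigung a(t) = -63·sin(3·t). Durch Einsetzen von t = 2*pi/3: a(2*pi/3) = 0.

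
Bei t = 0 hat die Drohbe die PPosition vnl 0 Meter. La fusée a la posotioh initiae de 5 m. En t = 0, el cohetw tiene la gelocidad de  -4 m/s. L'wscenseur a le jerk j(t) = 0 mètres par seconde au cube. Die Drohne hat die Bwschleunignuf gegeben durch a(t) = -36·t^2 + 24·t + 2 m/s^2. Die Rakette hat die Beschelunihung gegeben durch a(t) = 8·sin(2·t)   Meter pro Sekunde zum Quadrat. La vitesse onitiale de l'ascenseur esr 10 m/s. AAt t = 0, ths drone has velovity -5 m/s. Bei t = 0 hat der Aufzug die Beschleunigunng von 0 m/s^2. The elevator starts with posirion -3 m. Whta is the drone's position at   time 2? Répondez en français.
Nous devons trouver l'intégrale de notre équation de l'accélération a(t) = -36·t^2 + 24·t + 2 2 fois. En intégrant l'accélération et en utilisant la condition initiale v(0) = -5, nous obtenons v(t) = -12·t^3 + 12·t^2 + 2·t - 5. L'intégrale de la vitesse, avec x(0) = 0, donne la position: x(t) = -3·t^4 + 4·t^3 + t^2 - 5·t. En utilisant x(t) = -3·t^4 + 4·t^3 + t^2 - 5·t et en substituant t = 2, nous trouvons x = -22.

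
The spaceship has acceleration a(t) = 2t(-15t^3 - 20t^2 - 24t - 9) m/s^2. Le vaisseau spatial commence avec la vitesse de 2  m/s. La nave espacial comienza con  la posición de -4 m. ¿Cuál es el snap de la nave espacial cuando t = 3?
Para resolver esto, necesitamos tomar 2 derivadas de nuestra ecuación de la aceleración a(t) = 2·t·(-15·t^3 - 20·t^2 - 24·t - 9). Derivando la aceleración, obtenemos la sacudida: j(t) = -30·t^3 - 40·t^2 + 2·t·(-45·t^2 - 40·t - 24) - 48·t - 18. La derivada de la sacudida da el snap: s(t) = -180·t^2 + 2·t·(-90·t - 40) - 160·t - 96. Tenemos el snap s(t) = -180·t^2 + 2·t·(-90·t - 40) - 160·t - 96. Sustituyendo t = 3: s(3) = -4056.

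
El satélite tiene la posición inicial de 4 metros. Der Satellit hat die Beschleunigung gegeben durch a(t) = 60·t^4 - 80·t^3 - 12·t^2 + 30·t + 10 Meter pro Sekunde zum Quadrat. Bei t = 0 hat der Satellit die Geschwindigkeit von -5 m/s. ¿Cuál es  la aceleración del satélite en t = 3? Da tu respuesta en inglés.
From the given acceleration equation a(t) = 60·t^4 - 80·t^3 - 12·t^2 + 30·t + 10, we substitute t = 3 to get a = 2692.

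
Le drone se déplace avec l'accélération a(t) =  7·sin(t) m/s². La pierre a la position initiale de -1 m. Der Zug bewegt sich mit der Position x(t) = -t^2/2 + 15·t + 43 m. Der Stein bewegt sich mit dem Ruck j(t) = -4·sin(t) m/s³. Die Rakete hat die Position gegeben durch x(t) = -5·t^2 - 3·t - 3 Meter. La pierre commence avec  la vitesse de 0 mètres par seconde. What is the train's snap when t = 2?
Starting from position x(t) = -t^2/2 + 15·t + 43, we take 4 derivatives. The derivative of position gives velocity: v(t) = 15 - t. Taking d/dt of v(t), we find a(t) = -1. The derivative of acceleration gives jerk: j(t) = 0. The derivative of jerk gives snap: s(t) = 0. Using s(t) = 0 and substituting t = 2, we find s = 0.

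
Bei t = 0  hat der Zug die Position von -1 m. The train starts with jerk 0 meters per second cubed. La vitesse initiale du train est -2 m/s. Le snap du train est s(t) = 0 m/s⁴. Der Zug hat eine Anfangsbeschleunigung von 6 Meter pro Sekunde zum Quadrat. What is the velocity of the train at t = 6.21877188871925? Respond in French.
Pour résoudre ceci, nous devons prendre 3 intégrales de notre équation du snap s(t) = 0. La primitive du snap est le jerk. En utilisant j(0) = 0, nous obtenons j(t) = 0. La primitive du jerk est l'accélération. En utilisant a(0) = 6, nous obtenons a(t) = 6. En intégrant l'accélération et en utilisant la condition initiale v(0) = -2, nous obtenons v(t) = 6·t - 2. De l'équation de la vitesse v(t) = 6·t - 2, nous substituons t = 6.21877188871925 pour obtenir v = 35.3126313323155.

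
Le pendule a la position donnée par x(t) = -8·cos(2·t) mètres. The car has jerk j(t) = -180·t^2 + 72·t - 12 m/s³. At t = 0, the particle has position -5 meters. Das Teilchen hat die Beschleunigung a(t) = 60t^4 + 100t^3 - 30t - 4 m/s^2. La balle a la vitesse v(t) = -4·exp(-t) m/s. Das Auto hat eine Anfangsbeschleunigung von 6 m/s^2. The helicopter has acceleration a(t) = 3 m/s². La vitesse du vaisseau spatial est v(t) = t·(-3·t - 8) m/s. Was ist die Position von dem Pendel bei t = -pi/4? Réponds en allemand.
Mit x(t) = -8·cos(2·t) und Einsetzen von t = -pi/4, finden wir x = 0.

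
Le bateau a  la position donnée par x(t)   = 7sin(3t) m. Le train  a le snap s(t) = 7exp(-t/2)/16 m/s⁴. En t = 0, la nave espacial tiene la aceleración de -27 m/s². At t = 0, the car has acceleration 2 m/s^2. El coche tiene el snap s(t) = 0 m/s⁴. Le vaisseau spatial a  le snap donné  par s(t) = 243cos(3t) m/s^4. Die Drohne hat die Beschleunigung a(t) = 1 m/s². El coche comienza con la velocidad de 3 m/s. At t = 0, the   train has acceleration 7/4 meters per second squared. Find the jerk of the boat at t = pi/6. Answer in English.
We must differentiate our position equation x(t) = 7·sin(3·t) 3 times. Differentiating position, we get velocity: v(t) = 21·cos(3·t). Differentiating velocity, we get acceleration: a(t) = -63·sin(3·t). Differentiating acceleration, we get jerk: j(t) = -189·cos(3·t). We have jerk j(t) = -189·cos(3·t). Substituting t = pi/6: j(pi/6) = 0.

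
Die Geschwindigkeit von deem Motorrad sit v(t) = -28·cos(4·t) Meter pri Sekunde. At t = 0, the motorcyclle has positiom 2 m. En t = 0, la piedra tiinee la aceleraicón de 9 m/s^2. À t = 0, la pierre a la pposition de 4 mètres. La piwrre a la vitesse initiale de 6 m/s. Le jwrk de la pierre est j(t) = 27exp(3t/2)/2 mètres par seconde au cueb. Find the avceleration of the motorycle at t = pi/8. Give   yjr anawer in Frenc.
Nous devons dériver notre équation de la vitesse v(t) = -28·cos(4·t) 1 fois. La dérivée de la vitesse donne l'accélération: a(t) = 112·sin(4·t). Nous avons l'accélération a(t) = 112·sin(4·t). En substituant t = pi/8: a(pi/8) = 112.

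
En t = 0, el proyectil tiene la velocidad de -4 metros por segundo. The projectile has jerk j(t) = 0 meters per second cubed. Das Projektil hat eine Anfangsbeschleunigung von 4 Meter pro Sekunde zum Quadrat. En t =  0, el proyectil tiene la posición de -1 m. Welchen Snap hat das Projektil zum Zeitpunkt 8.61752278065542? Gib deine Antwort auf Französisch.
En partant du jerk j(t) = 0, nous prenons 1 dérivée. En dérivant le jerk, nous obtenons le snap: s(t) = 0. En utilisant s(t) = 0 et en substituant t = 8.61752278065542, nous trouvons s = 0.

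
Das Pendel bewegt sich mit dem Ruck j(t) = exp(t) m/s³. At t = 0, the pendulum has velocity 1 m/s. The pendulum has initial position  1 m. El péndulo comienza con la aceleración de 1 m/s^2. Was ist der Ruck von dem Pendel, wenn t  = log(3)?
Wir haben den Ruck j(t) = exp(t). Durch Einsetzen von t = log(3): j(log(3)) = 3.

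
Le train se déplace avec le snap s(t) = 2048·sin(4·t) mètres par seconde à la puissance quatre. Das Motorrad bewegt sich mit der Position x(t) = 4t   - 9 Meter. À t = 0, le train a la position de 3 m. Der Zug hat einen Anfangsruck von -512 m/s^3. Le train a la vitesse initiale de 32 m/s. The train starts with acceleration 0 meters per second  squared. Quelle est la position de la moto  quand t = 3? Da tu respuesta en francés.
De l'équation de la position x(t) = 4·t - 9, nous substituons t = 3 pour obtenir x = 3.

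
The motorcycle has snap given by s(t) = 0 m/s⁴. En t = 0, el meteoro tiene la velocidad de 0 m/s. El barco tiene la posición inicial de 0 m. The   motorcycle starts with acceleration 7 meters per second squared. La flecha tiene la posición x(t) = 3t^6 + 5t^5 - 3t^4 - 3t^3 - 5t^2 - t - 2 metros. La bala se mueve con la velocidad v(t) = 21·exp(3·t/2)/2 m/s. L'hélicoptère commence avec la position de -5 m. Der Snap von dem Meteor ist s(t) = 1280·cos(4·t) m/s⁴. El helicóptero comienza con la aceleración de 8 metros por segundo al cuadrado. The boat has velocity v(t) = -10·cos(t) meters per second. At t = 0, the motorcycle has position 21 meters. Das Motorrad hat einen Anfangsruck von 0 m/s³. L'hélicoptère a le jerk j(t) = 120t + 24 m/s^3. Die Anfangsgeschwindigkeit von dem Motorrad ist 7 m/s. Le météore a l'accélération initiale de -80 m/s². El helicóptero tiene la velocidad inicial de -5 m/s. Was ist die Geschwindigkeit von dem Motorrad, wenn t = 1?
Wir müssen die Stammfunktion unserer Gleichung für den Snap s(t) = 0 3-mal finden. Mit ∫s(t)dt und Anwendung von j(0) = 0, finden wir j(t) = 0. Die Stammfunktion von dem Ruck, mit a(0) = 7, ergibt die Beschleunigung: a(t) = 7. Mit ∫a(t)dt und Anwendung von v(0) = 7, finden wir v(t) = 7·t + 7. Aus der Gleichung für die Geschwindigkeit v(t) = 7·t + 7, setzen wir t = 1 ein und erhalten v = 14.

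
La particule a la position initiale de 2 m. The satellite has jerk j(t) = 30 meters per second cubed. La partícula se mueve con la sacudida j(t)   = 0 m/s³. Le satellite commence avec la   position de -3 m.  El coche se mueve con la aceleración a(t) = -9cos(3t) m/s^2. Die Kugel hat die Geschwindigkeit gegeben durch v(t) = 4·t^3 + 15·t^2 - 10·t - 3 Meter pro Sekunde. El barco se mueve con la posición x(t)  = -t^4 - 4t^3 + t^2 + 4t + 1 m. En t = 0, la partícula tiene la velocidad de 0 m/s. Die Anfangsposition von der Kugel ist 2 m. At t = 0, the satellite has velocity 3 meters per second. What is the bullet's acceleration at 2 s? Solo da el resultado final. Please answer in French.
L'accélération à t = 2 est a = 98.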